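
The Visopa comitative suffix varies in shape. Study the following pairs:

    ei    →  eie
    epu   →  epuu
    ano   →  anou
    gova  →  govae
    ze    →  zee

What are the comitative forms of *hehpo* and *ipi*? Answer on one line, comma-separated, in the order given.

hehpou, ipie

The alternation tracks the last vowel of the stem — -u when the last vowel of the stem is a rounded vowel (*epu*, *ano*); -e when the last vowel of the stem is an unrounded vowel (*ei*, *gova*, *ze*).
*hehpo*: last vowel = /o/, a rounded vowel → -u → *hehpou*.
*ipi*: last vowel = /i/, an unrounded vowel → -e → *ipie*.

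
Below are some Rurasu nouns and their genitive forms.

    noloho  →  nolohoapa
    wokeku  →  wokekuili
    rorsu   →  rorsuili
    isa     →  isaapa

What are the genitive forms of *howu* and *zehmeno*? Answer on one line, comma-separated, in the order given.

Looking at the last vowel of each stem: -ili when the last vowel of the stem is a high vowel (*wokeku*, *rorsu*); -apa when the last vowel of the stem is a non-high vowel (*noloho*, *isa*).
The last vowel of *howu* is /u/, which is a high vowel, so the suffix is -ili, giving *howuili*.
*zehmeno* — last vowel /o/ (a non-high vowel) → -apa → *zehmenoapa*.

howuili, zehmenoapa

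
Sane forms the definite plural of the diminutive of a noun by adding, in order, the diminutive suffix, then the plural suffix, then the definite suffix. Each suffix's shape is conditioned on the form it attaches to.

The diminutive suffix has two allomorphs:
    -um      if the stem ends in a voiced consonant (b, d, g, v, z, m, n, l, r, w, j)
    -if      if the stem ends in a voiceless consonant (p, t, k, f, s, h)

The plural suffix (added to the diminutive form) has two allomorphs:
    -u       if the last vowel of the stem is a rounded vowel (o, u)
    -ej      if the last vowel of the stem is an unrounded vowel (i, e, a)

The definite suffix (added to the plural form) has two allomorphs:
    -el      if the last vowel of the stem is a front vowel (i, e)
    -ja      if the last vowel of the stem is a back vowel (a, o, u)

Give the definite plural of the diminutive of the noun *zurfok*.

The final consonant of *zurfok* is /k/, which is voiceless, so the diminutive suffix is -if, giving *zurfokif*.
The diminutive form *zurfokif*: last vowel = /i/, an unrounded vowel → -ej → *zurfokifej*.
The last vowel of the plural form *zurfokifej* is /e/, which is a front vowel, so the definite suffix is -el, giving *zurfokifejel*.

zurfokifejel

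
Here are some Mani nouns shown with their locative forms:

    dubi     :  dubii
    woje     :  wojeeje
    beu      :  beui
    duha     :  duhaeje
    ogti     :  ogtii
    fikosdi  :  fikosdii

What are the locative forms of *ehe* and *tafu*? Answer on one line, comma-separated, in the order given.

The pattern is height harmony: -i when the last vowel of the stem is a high vowel (*dubi*, *beu*, *ogti*, *fikosdi*); -eje when the last vowel of the stem is a non-high vowel (*woje*, *duha*).
The last vowel of *ehe* is /e/, which is a non-high vowel, so the suffix is -eje, giving *eheeje*.
*tafu*: last vowel = /u/, a high vowel → -i → *tafui*.

eheeje, tafui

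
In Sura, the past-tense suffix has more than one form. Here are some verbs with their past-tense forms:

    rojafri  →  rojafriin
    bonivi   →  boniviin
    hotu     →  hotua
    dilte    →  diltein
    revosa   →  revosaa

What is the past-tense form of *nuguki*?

The pattern is front/back vowel harmony: -in when the last vowel of the stem is a front vowel (*rojafri*, *bonivi*, *dilte*); -a when the last vowel of the stem is a back vowel (*hotu*, *revosa*).
*nuguki*: last vowel = /i/, a front vowel → -in → *nugukiin*.

nugukiin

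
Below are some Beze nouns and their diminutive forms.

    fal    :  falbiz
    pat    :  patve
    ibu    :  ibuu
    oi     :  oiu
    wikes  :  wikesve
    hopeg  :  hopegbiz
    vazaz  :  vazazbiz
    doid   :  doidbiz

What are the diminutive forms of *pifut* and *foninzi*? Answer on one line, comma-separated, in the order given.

The pattern is voicing of the final sound: -ve when the stem ends in a voiceless consonant (*pat*, *wikes*); -biz when the stem ends in a voiced consonant (*fal*, *hopeg*, *vazaz*, *doid*); -u when the stem ends in a vowel (*ibu*, *oi*).
The final sound of *pifut* is /t/, which is a voiceless consonant, so the suffix is -ve, giving *pifutve*.
Since the final sound of *foninzi* is /i/ (a vowel), it takes -u, giving *foninziu*.

pifutve, foninziu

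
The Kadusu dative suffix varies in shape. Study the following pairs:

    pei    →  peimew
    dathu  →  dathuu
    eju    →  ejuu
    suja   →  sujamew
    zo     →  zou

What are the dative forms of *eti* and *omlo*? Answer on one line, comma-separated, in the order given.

The suffix is conditioned by the last vowel: -u when the last vowel of the stem is a rounded vowel (*dathu*, *eju*, *zo*); -mew when the last vowel of the stem is an unrounded vowel (*pei*, *suja*).
*eti*: last vowel = /i/, an unrounded vowel → -mew → *etimew*.
*omlo*: last vowel = /o/, a rounded vowel → -u → *omlou*.

etimew, omlou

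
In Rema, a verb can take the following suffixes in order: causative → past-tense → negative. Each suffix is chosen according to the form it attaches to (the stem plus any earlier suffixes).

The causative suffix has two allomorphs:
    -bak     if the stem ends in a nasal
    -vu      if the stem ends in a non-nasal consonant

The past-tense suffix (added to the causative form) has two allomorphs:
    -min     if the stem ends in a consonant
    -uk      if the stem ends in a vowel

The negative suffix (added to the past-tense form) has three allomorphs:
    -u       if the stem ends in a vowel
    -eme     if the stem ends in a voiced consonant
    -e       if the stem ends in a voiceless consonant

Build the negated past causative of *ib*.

ibvuuke

*ib* — final consonant /b/ (non-nasal) → -vu → *ibvu*.
The final sound of the causative form *ibvu* is /u/, which is a vowel, so the past-tense suffix is -uk, giving *ibvuuk*.
The past-tense form *ibvuuk*: final sound = /k/, a voiceless consonant → -e → *ibvuuke*.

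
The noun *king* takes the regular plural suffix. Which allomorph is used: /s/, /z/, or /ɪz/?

/z/

The stem *king* ends in a voiced non-sibilant sound.
The plural suffix surfaces as /ɪz/ after sibilants, /s/ after other voiceless consonants, and /z/ after other voiced sounds.
So the plural -s on *king* is pronounced /z/.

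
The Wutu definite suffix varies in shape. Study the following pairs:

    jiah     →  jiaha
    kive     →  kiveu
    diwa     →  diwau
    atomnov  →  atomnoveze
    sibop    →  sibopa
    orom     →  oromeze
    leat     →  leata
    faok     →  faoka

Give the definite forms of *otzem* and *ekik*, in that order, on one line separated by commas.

The alternation tracks the final sound of the stem — -a when the stem ends in a voiceless consonant (*jiah*, *sibop*, *leat*, *faok*); -eze when the stem ends in a voiced consonant (*atomnov*, *orom*); -u when the stem ends in a vowel (*kive*, *diwa*).
The final sound of *otzem* is /m/, which is a voiced consonant, so the suffix is -eze, giving *otzemeze*.
*ekik* — final sound /k/ (a voiceless consonant) → -a → *ekika*.

otzemeze, ekika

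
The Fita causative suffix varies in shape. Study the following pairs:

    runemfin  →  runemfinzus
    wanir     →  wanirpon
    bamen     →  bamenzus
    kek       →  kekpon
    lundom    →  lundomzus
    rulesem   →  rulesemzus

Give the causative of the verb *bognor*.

The pattern is nasality of the final consonant: -zus when the stem ends in a nasal (*runemfin*, *bamen*, *lundom*, *rulesem*); -pon when the stem ends in a non-nasal consonant (*wanir*, *kek*).
Since the final consonant of *bognor* is /r/ (non-nasal), it takes -pon, giving *bognorpon*.

bognorpon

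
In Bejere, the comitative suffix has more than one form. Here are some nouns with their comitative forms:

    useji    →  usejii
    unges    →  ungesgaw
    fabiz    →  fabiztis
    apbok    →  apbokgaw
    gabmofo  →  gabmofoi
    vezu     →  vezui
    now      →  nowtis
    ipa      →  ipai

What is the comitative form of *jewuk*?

jewukgaw

The alternation tracks the final sound of the stem — -gaw when the stem ends in a voiceless consonant (*unges*, *apbok*); -tis when the stem ends in a voiced consonant (*fabiz*, *now*); -i when the stem ends in a vowel (*useji*, *gabmofo*, *vezu*, *ipa*).
*jewuk*: final sound = /k/, a voiceless consonant → -gaw → *jewukgaw*.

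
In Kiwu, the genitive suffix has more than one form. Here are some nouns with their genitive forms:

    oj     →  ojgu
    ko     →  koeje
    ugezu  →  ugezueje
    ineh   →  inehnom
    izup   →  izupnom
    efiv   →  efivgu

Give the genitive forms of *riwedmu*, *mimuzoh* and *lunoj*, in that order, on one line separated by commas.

riwedmueje, mimuzohnom, lunojgu

Looking at the final sound of each stem: -nom when the stem ends in a voiceless consonant (*ineh*, *izup*); -gu when the stem ends in a voiced consonant (*oj*, *efiv*); -eje when the stem ends in a vowel (*ko*, *ugezu*).
*riwedmu* — final sound /u/ (a vowel) → -eje → *riwedmueje*.
*mimuzoh*: final sound = /h/, a voiceless consonant → -nom → *mimuzohnom*.
*lunoj*: final sound = /j/, a voiced consonant → -gu → *lunojgu*.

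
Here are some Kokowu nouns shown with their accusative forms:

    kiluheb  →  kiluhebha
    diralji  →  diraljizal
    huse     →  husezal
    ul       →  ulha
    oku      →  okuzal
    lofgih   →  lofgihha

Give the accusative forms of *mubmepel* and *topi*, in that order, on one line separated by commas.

mubmepelha, topizal

The suffix is conditioned by the final sound: -ha when the stem ends in a consonant (*kiluheb*, *ul*, *lofgih*); -zal when the stem ends in a vowel (*diralji*, *huse*, *oku*).
*mubmepel*: final sound = /l/, a consonant → -ha → *mubmepelha*.
The final sound of *topi* is /i/, which is a vowel, so the suffix is -zal, giving *topizal*.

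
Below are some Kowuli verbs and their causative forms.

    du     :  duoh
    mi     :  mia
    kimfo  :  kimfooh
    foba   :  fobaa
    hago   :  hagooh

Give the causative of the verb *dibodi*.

dibodia

The pattern is rounding harmony: -oh when the last vowel of the stem is a rounded vowel (*du*, *kimfo*, *hago*); -a when the last vowel of the stem is an unrounded vowel (*mi*, *foba*).
*dibodi*: last vowel = /i/, an unrounded vowel → -a → *dibodia*.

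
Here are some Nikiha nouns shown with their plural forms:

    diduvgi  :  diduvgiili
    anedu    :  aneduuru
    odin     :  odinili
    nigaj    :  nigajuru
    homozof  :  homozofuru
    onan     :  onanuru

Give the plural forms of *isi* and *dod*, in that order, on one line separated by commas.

isiili, doduru

The suffix is conditioned by the last vowel: -ili when the last vowel of the stem is a front vowel (*diduvgi*, *odin*); -uru when the last vowel of the stem is a back vowel (*anedu*, *nigaj*, *homozof*, *onan*).
Since the last vowel of *isi* is /i/ (a front vowel), it takes -ili, giving *isiili*.
Since the last vowel of *dod* is /o/ (a back vowel), it takes -uru, giving *doduru*.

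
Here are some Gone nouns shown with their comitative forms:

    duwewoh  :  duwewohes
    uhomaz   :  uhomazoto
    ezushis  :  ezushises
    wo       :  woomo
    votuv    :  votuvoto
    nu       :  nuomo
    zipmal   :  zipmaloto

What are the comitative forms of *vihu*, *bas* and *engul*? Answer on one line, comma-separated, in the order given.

vihuomo, bases, enguloto

The suffix is conditioned by the final sound: -es when the stem ends in a voiceless consonant (*duwewoh*, *ezushis*); -oto when the stem ends in a voiced consonant (*uhomaz*, *votuv*, *zipmal*); -omo when the stem ends in a vowel (*wo*, *nu*).
*vihu* — final sound /u/ (a vowel) → -omo → *vihuomo*.
Since the final sound of *bas* is /s/ (a voiceless consonant), it takes -es, giving *bases*.
Since the final sound of *engul* is /l/ (a voiced consonant), it takes -oto, giving *enguloto*.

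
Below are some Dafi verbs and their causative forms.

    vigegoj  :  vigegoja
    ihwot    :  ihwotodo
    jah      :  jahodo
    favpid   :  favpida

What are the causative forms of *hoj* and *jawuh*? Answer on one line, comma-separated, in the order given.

The pattern is voicing of the final consonant: -odo when the stem ends in a voiceless consonant (*ihwot*, *jah*); -a when the stem ends in a voiced consonant (*vigegoj*, *favpid*).
Since the final consonant of *hoj* is /j/ (voiced), it takes -a, giving *hoja*.
Since the final consonant of *jawuh* is /h/ (voiceless), it takes -odo, giving *jawuhodo*.

hoja, jawuhodo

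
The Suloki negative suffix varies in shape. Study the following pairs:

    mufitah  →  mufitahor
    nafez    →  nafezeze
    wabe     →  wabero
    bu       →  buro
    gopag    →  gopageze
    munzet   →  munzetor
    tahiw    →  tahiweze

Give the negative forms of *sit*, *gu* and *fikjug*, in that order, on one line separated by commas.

sitor, guro, fikjugeze

The suffix is conditioned by the final sound: -or when the stem ends in a voiceless consonant (*mufitah*, *munzet*); -eze when the stem ends in a voiced consonant (*nafez*, *gopag*, *tahiw*); -ro when the stem ends in a vowel (*wabe*, *bu*).
*sit* — final sound /t/ (a voiceless consonant) → -or → *sitor*.
*gu*: final sound = /u/, a vowel → -ro → *guro*.
The final sound of *fikjug* is /g/, which is a voiced consonant, so the suffix is -eze, giving *fikjugeze*.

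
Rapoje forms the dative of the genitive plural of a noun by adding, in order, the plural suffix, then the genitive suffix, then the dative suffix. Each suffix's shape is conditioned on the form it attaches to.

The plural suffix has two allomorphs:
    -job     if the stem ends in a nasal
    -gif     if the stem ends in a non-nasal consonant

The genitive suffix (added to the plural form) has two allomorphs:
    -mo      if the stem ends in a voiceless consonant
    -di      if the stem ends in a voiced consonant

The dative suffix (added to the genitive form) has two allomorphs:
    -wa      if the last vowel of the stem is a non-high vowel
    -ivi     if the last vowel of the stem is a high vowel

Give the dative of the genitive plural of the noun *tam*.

Since the final consonant of *tam* is /m/ (a nasal), it takes -job, giving *tamjob*.
Since the final consonant of the plural form *tamjob* is /b/ (voiced), it takes -di, giving *tamjobdi*.
The genitive form *tamjobdi*: last vowel = /i/, a high vowel → -ivi → *tamjobdiivi*.

tamjobdiivi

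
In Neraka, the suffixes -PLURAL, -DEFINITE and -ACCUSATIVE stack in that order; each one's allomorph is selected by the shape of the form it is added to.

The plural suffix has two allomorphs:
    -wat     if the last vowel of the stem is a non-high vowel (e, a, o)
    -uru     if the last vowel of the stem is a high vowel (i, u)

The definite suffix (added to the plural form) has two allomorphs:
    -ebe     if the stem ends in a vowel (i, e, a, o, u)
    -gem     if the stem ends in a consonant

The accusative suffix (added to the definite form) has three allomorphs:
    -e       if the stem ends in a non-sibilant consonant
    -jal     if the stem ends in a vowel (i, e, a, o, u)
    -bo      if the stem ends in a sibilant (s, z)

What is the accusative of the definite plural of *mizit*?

mizituruebejal

The last vowel of *mizit* is /i/, which is a high vowel, so the plural suffix is -uru, giving *mizituru*.
The plural form *mizituru*: final sound = /u/, a vowel → -ebe → *mizituruebe*.
Since the final sound of the definite form *mizituruebe* is /e/ (a vowel), it takes -jal, giving *mizituruebejal*.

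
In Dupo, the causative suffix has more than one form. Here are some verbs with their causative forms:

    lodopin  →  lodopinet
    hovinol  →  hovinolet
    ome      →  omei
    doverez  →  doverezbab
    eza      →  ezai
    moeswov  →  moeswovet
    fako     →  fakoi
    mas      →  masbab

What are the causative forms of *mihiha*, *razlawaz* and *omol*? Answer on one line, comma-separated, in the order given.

Looking at the final sound of each stem: -bab when the stem ends in a sibilant (*doverez*, *mas*); -et when the stem ends in a non-sibilant consonant (*lodopin*, *hovinol*, *moeswov*); -i when the stem ends in a vowel (*ome*, *eza*, *fako*).
The final sound of *mihiha* is /a/, which is a vowel, so the suffix is -i, giving *mihihai*.
Since the final sound of *razlawaz* is /z/ (a sibilant), it takes -bab, giving *razlawazbab*.
Since the final sound of *omol* is /l/ (a non-sibilant consonant), it takes -et, giving *omolet*.

mihihai, razlawazbab, omolet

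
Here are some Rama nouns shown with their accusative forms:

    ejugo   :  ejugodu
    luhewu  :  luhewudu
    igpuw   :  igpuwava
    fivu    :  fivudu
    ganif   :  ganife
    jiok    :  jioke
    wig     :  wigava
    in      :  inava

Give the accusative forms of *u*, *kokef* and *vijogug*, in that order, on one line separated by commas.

udu, kokefe, vijogugava

Looking at the final sound of each stem: -e when the stem ends in a voiceless consonant (*ganif*, *jiok*); -ava when the stem ends in a voiced consonant (*igpuw*, *wig*, *in*); -du when the stem ends in a vowel (*ejugo*, *luhewu*, *fivu*).
The final sound of *u* is /u/, which is a vowel, so the suffix is -du, giving *udu*.
*kokef*: final sound = /f/, a voiceless consonant → -e → *kokefe*.
*vijogug*: final sound = /g/, a voiced consonant → -ava → *vijogugava*.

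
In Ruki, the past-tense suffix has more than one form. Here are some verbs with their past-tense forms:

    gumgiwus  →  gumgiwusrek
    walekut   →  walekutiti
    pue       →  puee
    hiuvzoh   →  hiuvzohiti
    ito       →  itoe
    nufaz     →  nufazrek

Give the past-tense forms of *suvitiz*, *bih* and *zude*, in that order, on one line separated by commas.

The suffix is conditioned by the final sound: -rek when the stem ends in a sibilant (*gumgiwus*, *nufaz*); -iti when the stem ends in a non-sibilant consonant (*walekut*, *hiuvzoh*); -e when the stem ends in a vowel (*pue*, *ito*).
*suvitiz*: final sound = /z/, a sibilant → -rek → *suvitizrek*.
*bih*: final sound = /h/, a non-sibilant consonant → -iti → *bihiti*.
Since the final sound of *zude* is /e/ (a vowel), it takes -e, giving *zudee*.

suvitizrek, bihiti, zudee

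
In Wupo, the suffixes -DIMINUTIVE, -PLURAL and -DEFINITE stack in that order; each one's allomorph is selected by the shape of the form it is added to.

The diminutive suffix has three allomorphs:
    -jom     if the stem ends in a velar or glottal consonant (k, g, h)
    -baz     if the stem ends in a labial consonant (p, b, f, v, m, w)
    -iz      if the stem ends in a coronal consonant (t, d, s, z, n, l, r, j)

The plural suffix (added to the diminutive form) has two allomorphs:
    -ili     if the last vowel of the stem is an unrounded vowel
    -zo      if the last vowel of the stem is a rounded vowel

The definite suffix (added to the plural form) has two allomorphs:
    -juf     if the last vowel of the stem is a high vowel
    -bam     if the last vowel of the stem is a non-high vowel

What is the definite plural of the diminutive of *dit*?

ditizilijuf

*dit*: final consonant = /t/, coronal → -iz → *ditiz*.
The diminutive form *ditiz*: last vowel = /i/, an unrounded vowel → -ili → *ditizili*.
The plural form *ditizili*: last vowel = /i/, a high vowel → -juf → *ditizilijuf*.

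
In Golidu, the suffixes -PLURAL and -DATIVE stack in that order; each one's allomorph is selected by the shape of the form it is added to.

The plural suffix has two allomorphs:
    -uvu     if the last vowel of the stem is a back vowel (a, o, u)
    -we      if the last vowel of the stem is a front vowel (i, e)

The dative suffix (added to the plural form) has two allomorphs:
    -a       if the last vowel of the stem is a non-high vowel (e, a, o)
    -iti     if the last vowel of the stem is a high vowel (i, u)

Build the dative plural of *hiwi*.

hiwiwea

*hiwi*: last vowel = /i/, a front vowel → -we → *hiwiwe*.
The plural form *hiwiwe*: last vowel = /e/, a non-high vowel → -a → *hiwiwea*.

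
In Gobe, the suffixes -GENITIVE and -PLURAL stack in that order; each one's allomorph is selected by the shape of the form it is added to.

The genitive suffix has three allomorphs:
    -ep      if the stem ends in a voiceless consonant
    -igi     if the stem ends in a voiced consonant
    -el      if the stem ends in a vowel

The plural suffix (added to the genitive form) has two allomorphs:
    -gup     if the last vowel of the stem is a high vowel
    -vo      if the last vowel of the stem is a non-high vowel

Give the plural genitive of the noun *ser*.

serigigup

*ser*: final sound = /r/, a voiced consonant → -igi → *serigi*.
The genitive form *serigi* — last vowel /i/ (a high vowel) → -gup → *serigigup*.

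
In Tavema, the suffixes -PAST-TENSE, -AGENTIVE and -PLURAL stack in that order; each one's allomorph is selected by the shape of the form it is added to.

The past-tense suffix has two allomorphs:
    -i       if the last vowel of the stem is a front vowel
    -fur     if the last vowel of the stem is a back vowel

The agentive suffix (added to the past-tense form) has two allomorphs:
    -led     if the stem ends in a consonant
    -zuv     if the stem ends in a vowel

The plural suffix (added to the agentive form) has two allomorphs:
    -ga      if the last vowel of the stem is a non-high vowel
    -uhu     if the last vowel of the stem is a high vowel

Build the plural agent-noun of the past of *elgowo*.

*elgowo* — last vowel /o/ (a back vowel) → -fur → *elgowofur*.
The past-tense form *elgowofur* — final sound /r/ (a consonant) → -led → *elgowofurled*.
Since the last vowel of the agentive form *elgowofurled* is /e/ (a non-high vowel), it takes -ga, giving *elgowofurledga*.

elgowofurledga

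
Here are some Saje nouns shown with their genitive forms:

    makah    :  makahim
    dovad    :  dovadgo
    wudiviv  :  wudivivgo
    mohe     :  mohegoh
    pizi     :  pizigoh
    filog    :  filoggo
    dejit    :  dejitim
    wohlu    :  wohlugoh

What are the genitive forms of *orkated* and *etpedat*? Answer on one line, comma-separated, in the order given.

orkatedgo, etpedatim

The suffix is conditioned by the final sound: -im when the stem ends in a voiceless consonant (*makah*, *dejit*); -go when the stem ends in a voiced consonant (*dovad*, *wudiviv*, *filog*); -goh when the stem ends in a vowel (*mohe*, *pizi*, *wohlu*).
The final sound of *orkated* is /d/, which is a voiced consonant, so the suffix is -go, giving *orkatedgo*.
Since the final sound of *etpedat* is /t/ (a voiceless consonant), it takes -im, giving *etpedatim*.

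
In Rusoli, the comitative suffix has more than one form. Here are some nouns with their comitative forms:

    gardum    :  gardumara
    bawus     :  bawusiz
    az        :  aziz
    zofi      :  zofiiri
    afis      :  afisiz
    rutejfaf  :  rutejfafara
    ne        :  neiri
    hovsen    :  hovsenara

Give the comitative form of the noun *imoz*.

Looking at the final sound of each stem: -iz when the stem ends in a sibilant (*bawus*, *az*, *afis*); -ara when the stem ends in a non-sibilant consonant (*gardum*, *rutejfaf*, *hovsen*); -iri when the stem ends in a vowel (*zofi*, *ne*).
*imoz* — final sound /z/ (a sibilant) → -iz → *imoziz*.

imoziz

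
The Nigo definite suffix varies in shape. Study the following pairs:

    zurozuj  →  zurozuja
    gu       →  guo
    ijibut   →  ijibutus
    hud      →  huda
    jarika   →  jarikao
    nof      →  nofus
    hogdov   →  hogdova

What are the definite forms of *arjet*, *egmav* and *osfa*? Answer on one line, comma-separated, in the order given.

arjetus, egmava, osfao

The alternation tracks the final sound of the stem — -us when the stem ends in a voiceless consonant (*ijibut*, *nof*); -a when the stem ends in a voiced consonant (*zurozuj*, *hud*, *hogdov*); -o when the stem ends in a vowel (*gu*, *jarika*).
*arjet* — final sound /t/ (a voiceless consonant) → -us → *arjetus*.
*egmav* — final sound /v/ (a voiced consonant) → -a → *egmava*.
*osfa*: final sound = /a/, a vowel → -o → *osfao*.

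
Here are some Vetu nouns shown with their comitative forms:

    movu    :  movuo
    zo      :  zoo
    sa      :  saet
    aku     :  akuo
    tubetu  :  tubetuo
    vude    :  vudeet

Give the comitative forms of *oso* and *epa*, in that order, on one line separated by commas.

osoo, epaet

The pattern is rounding harmony: -o when the last vowel of the stem is a rounded vowel (*movu*, *zo*, *aku*, *tubetu*); -et when the last vowel of the stem is an unrounded vowel (*sa*, *vude*).
*oso*: last vowel = /o/, a rounded vowel → -o → *osoo*.
Since the last vowel of *epa* is /a/ (an unrounded vowel), it takes -et, giving *epaet*.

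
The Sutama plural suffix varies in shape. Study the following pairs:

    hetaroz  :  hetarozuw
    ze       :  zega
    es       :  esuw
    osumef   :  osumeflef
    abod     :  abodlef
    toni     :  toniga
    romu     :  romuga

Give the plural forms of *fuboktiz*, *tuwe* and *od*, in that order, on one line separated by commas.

fuboktizuw, tuwega, odlef

The pattern is sibilance of the final sound: -uw when the stem ends in a sibilant (*hetaroz*, *es*); -lef when the stem ends in a non-sibilant consonant (*osumef*, *abod*); -ga when the stem ends in a vowel (*ze*, *toni*, *romu*).
Since the final sound of *fuboktiz* is /z/ (a sibilant), it takes -uw, giving *fuboktizuw*.
*tuwe* — final sound /e/ (a vowel) → -ga → *tuwega*.
*od*: final sound = /d/, a non-sibilant consonant → -lef → *odlef*.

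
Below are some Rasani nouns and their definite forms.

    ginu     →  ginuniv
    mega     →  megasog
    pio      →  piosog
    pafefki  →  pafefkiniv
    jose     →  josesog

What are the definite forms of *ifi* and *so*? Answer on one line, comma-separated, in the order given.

ifiniv, sosog

The pattern is height harmony: -niv when the last vowel of the stem is a high vowel (*ginu*, *pafefki*); -sog when the last vowel of the stem is a non-high vowel (*mega*, *pio*, *jose*).
The last vowel of *ifi* is /i/, which is a high vowel, so the suffix is -niv, giving *ifiniv*.
*so*: last vowel = /o/, a non-high vowel → -sog → *sosog*.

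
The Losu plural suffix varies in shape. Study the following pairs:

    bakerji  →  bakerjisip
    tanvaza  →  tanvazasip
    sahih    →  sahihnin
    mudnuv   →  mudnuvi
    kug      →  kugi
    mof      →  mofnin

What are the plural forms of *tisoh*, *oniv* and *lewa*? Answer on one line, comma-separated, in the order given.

The pattern is voicing of the final sound: -nin when the stem ends in a voiceless consonant (*sahih*, *mof*); -i when the stem ends in a voiced consonant (*mudnuv*, *kug*); -sip when the stem ends in a vowel (*bakerji*, *tanvaza*).
*tisoh*: final sound = /h/, a voiceless consonant → -nin → *tisohnin*.
*oniv* — final sound /v/ (a voiced consonant) → -i → *onivi*.
The final sound of *lewa* is /a/, which is a vowel, so the suffix is -sip, giving *lewasip*.

tisohnin, onivi, lewasip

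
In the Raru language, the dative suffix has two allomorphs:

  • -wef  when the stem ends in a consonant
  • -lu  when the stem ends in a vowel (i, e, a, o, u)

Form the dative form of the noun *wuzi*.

wuzilu

*wuzi*: final sound = /i/, a vowel → -lu → *wuzilu*.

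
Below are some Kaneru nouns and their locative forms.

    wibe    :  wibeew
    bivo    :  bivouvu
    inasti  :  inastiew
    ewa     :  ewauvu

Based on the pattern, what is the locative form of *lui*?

luiew

Looking at the last vowel of each stem: -ew when the last vowel of the stem is a front vowel (*wibe*, *inasti*); -uvu when the last vowel of the stem is a back vowel (*bivo*, *ewa*).
*lui*: last vowel = /i/, a front vowel → -ew → *luiew*.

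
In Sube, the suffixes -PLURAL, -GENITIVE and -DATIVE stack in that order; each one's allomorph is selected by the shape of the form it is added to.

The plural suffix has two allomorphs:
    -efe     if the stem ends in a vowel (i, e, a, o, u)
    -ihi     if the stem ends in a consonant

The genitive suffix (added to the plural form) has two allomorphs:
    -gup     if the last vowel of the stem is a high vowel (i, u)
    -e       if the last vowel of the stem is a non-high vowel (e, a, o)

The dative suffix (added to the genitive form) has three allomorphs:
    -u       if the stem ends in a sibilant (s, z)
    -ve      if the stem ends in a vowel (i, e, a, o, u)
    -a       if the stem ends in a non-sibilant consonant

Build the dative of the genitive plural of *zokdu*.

*zokdu*: final sound = /u/, a vowel → -efe → *zokduefe*.
The plural form *zokduefe* — last vowel /e/ (a non-high vowel) → -e → *zokduefee*.
Since the final sound of the genitive form *zokduefee* is /e/ (a vowel), it takes -ve, giving *zokduefeeve*.

zokduefeeve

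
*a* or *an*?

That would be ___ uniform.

a

The indefinite article is chosen by the initial *sound* of the following word, not its spelling.
*uniform* begins with the sound /juː/ (u pronounced /juː/) — a consonant sound.
So the article is *a*: That would be a uniform.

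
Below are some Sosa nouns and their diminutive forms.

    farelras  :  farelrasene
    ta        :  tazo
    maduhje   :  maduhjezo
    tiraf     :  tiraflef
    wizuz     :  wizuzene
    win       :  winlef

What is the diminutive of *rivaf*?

The alternation tracks the final sound of the stem — -ene when the stem ends in a sibilant (*farelras*, *wizuz*); -lef when the stem ends in a non-sibilant consonant (*tiraf*, *win*); -zo when the stem ends in a vowel (*ta*, *maduhje*).
*rivaf*: final sound = /f/, a non-sibilant consonant → -lef → *rivaflef*.

rivaflef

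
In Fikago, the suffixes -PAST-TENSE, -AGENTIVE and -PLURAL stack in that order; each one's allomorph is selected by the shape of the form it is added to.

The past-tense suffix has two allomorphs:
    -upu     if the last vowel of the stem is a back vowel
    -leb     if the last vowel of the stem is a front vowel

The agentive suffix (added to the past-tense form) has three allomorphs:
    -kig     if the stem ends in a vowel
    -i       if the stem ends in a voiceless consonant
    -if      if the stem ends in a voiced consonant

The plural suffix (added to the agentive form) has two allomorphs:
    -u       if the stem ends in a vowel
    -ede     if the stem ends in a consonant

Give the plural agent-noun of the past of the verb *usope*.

usopelebifede

*usope* — last vowel /e/ (a front vowel) → -leb → *usopeleb*.
The final sound of the past-tense form *usopeleb* is /b/, which is a voiced consonant, so the agentive suffix is -if, giving *usopelebif*.
The agentive form *usopelebif*: final sound = /f/, a consonant → -ede → *usopelebifede*.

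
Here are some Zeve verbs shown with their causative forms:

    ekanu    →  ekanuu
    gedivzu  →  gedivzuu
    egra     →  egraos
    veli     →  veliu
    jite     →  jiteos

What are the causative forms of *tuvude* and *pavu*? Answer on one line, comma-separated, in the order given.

tuvudeos, pavuu

The suffix is conditioned by the last vowel: -u when the last vowel of the stem is a high vowel (*ekanu*, *gedivzu*, *veli*); -os when the last vowel of the stem is a non-high vowel (*egra*, *jite*).
The last vowel of *tuvude* is /e/, which is a non-high vowel, so the suffix is -os, giving *tuvudeos*.
Since the last vowel of *pavu* is /u/ (a high vowel), it takes -u, giving *pavuu*.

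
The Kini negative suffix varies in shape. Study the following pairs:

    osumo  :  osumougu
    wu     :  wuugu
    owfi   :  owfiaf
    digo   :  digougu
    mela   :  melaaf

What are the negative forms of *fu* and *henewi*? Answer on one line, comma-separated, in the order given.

Looking at the last vowel of each stem: -ugu when the last vowel of the stem is a rounded vowel (*osumo*, *wu*, *digo*); -af when the last vowel of the stem is an unrounded vowel (*owfi*, *mela*).
The last vowel of *fu* is /u/, which is a rounded vowel, so the suffix is -ugu, giving *fuugu*.
Since the last vowel of *henewi* is /i/ (an unrounded vowel), it takes -af, giving *henewiaf*.

fuugu, henewiaf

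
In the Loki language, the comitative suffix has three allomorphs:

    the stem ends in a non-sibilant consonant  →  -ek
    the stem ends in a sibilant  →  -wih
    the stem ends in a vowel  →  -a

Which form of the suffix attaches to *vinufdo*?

-a

Since the final sound of *vinufdo* is /o/ (a vowel), it takes -a.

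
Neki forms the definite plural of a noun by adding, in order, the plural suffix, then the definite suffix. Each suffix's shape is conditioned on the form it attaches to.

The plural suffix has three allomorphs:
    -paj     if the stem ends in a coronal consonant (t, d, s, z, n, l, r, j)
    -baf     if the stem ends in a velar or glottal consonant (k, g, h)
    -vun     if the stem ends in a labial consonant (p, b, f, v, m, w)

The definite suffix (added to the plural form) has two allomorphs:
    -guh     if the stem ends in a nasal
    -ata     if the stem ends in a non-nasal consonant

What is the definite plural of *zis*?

zispajata

Since the final consonant of *zis* is /s/ (coronal), it takes -paj, giving *zispaj*.
The plural form *zispaj* — final consonant /j/ (non-nasal) → -ata → *zispajata*.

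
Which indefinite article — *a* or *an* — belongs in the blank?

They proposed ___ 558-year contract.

The indefinite article is chosen by the initial *sound* of the following word, not its spelling.
The number *558* is spoken "five hundred …", beginning with /faɪv/ — a consonant sound.
So the article is *a*: They proposed a 558-year contract.

a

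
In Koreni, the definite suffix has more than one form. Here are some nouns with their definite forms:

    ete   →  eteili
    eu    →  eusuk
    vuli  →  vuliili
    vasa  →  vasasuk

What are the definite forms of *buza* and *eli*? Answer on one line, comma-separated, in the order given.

buzasuk, eliili

The suffix is conditioned by the last vowel: -ili when the last vowel of the stem is a front vowel (*ete*, *vuli*); -suk when the last vowel of the stem is a back vowel (*eu*, *vasa*).
The last vowel of *buza* is /a/, which is a back vowel, so the suffix is -suk, giving *buzasuk*.
*eli*: last vowel = /i/, a front vowel → -ili → *eliili*.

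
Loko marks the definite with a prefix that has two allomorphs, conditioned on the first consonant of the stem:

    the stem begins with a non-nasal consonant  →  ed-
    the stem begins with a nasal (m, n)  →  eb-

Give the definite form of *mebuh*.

*mebuh*: first consonant = /m/, a nasal → eb- → *ebmebuh*.

ebmebuh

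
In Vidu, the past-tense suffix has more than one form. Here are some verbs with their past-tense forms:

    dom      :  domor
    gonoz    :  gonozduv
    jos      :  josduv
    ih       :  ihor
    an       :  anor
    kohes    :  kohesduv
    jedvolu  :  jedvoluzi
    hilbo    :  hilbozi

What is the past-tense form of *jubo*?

jubozi

The alternation tracks the final sound of the stem — -duv when the stem ends in a sibilant (*gonoz*, *jos*, *kohes*); -or when the stem ends in a non-sibilant consonant (*dom*, *ih*, *an*); -zi when the stem ends in a vowel (*jedvolu*, *hilbo*).
Since the final sound of *jubo* is /o/ (a vowel), it takes -zi, giving *jubozi*.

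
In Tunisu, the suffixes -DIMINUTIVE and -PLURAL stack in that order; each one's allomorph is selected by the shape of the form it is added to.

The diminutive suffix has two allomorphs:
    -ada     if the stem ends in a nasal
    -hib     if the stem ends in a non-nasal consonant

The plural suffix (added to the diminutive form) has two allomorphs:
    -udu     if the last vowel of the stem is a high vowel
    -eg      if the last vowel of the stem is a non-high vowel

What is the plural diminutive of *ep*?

*ep* — final consonant /p/ (non-nasal) → -hib → *ephib*.
The diminutive form *ephib* — last vowel /i/ (a high vowel) → -udu → *ephibudu*.

ephibudu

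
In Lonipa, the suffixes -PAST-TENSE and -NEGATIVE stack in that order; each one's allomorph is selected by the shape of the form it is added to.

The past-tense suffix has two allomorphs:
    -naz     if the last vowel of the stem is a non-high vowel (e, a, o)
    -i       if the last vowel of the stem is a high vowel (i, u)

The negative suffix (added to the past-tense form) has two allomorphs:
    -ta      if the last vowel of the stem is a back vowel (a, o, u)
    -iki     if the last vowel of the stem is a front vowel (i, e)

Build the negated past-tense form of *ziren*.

zirennazta

*ziren*: last vowel = /e/, a non-high vowel → -naz → *zirennaz*.
Since the last vowel of the past-tense form *zirennaz* is /a/ (a back vowel), it takes -ta, giving *zirennazta*.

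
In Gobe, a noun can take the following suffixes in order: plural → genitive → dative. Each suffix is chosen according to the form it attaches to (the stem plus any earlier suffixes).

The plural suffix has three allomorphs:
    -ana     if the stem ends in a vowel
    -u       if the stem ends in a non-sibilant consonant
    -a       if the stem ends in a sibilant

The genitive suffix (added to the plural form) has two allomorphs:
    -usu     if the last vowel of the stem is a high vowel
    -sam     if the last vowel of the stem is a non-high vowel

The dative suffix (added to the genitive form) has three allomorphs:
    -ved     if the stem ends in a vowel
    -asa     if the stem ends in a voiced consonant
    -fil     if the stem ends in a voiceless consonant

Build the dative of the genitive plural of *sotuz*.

Since the final sound of *sotuz* is /z/ (a sibilant), it takes -a, giving *sotuza*.
The plural form *sotuza* — last vowel /a/ (a non-high vowel) → -sam → *sotuzasam*.
The genitive form *sotuzasam*: final sound = /m/, a voiced consonant → -asa → *sotuzasamasa*.

sotuzasamasa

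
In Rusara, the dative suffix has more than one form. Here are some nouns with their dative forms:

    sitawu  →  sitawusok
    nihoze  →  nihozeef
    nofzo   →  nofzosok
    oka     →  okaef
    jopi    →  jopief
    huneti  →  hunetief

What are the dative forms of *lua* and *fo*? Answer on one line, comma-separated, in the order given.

luaef, fosok

The suffix is conditioned by the last vowel: -sok when the last vowel of the stem is a rounded vowel (*sitawu*, *nofzo*); -ef when the last vowel of the stem is an unrounded vowel (*nihoze*, *oka*, *jopi*, *huneti*).
*lua* — last vowel /a/ (an unrounded vowel) → -ef → *luaef*.
Since the last vowel of *fo* is /o/ (a rounded vowel), it takes -sok, giving *fosok*.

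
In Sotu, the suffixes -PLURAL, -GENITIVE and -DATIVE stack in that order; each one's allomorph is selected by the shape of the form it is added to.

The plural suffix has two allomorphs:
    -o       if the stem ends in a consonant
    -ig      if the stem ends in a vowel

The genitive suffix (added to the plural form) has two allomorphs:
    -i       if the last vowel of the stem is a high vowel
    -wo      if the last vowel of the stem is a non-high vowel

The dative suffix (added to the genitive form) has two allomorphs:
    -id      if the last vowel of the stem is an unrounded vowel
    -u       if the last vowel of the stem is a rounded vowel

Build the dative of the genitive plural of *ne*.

neigiid

*ne* — final sound /e/ (a vowel) → -ig → *neig*.
The plural form *neig* — last vowel /i/ (a high vowel) → -i → *neigi*.
The genitive form *neigi* — last vowel /i/ (an unrounded vowel) → -id → *neigiid*.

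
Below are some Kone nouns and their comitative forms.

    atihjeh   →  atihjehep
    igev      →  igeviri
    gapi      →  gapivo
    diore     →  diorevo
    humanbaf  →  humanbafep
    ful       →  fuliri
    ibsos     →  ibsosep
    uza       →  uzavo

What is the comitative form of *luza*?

The suffix is conditioned by the final sound: -ep when the stem ends in a voiceless consonant (*atihjeh*, *humanbaf*, *ibsos*); -iri when the stem ends in a voiced consonant (*igev*, *ful*); -vo when the stem ends in a vowel (*gapi*, *diore*, *uza*).
*luza* — final sound /a/ (a vowel) → -vo → *luzavo*.

luzavo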